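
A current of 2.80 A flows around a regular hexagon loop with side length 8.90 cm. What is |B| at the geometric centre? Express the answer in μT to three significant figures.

Each side is a finite straight segment at perpendicular distance d = a/(2 tan(π/6)) = 0.07708 m from the centre, with end-angles ±π/6.
One side contributes B₁ = (μ₀I/4πd)·2 sin(π/6) = 3.63×10⁻⁶ T.
All 6 sides add in the same direction: B = 6 × 3.63×10⁻⁶ = 2.18×10⁻⁵ T.

B ≈ 21.8 μT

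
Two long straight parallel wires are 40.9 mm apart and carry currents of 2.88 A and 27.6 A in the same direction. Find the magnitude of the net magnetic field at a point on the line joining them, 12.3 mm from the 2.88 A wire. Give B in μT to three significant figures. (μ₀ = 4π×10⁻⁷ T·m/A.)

B ≈ 146 μT

Each long wire gives B = μ₀I/(2πd). Distances are d₁ = 0.0123 m and d₂ = 0.0286 m.
B₁ = 4.68×10⁻⁵ T, B₂ = 1.93×10⁻⁴ T.
Between parallel currents the two contributions point in opposite directions, so they subtract. B = |B₁ − B₂| = |4.68×10⁻⁵ − 1.93×10⁻⁴| = 1.46×10⁻⁴ T.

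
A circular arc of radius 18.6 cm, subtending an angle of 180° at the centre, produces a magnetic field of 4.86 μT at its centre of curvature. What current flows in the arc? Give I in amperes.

For a circular arc, B = μ₀Iφ/(4πR) with φ in radians; here φ = 3.142 rad.
So I = 4πRB/(μ₀φ) = 4π × 0.186 × 4.86×10⁻⁶ / (4π×10⁻⁷ × 3.142) = 2.88 A.

I ≈ 2.88 A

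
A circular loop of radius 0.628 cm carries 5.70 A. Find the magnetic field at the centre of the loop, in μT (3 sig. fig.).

At the centre of a circular loop the Biot–Savart law gives B = μ₀I/(2R).
B = (4π×10⁻⁷ × 5.70) / (2 × 0.00628) = 5.70×10⁻⁴ T.

B ≈ 570 μT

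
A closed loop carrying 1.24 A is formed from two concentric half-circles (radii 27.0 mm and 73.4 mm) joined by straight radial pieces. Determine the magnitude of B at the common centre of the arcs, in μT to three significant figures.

The radial connectors point toward the centre, so dl × r̂ = 0 and they contribute nothing.
Each semicircle gives μ₀I/(4R): inner arc 1.44×10⁻⁵ T, outer arc 5.31×10⁻⁶ T.
The two arcs carry current in opposite angular senses, so their fields oppose: B = |1.44×10⁻⁵ − 5.31×10⁻⁶| = 9.12×10⁻⁶ T.

B ≈ 9.12 μT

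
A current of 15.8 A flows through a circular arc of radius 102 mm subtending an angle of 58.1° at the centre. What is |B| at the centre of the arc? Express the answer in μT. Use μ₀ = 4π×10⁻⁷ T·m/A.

The Biot–Savart field of a circular arc at its centre is B = μ₀Iφ/(4πR), with φ = 1.014 rad.
B = (4π×10⁻⁷ × 15.8 × 1.014) / (4π × 0.102) = 1.57×10⁻⁵ T.

B ≈ 15.7 μT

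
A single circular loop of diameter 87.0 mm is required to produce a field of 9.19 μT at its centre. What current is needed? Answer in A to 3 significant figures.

I ≈ 0.636 A

At the centre of a circular loop B = μ₀I/(2R), so I = 2RB/μ₀.
With R = 0.0435 m, I = 2 × 0.0435 × 9.19×10⁻⁶ / (4π×10⁻⁷) = 0.636 A.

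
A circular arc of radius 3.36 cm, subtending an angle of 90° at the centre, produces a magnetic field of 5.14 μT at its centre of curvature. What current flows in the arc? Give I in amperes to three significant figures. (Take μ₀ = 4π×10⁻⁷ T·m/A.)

I ≈ 1.10 A

For a circular arc, B = μ₀Iφ/(4πR) with φ in radians; here φ = 1.571 rad.
So I = 4πRB/(μ₀φ) = 4π × 0.0336 × 5.14×10⁻⁶ / (4π×10⁻⁷ × 1.571) = 1.10 A.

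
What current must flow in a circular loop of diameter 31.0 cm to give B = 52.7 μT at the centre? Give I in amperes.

I ≈ 13.0 A

At the centre of a circular loop B = μ₀I/(2R), so I = 2RB/μ₀.
With R = 0.155 m, I = 2 × 0.155 × 5.27×10⁻⁵ / (4π×10⁻⁷) = 13.0 A.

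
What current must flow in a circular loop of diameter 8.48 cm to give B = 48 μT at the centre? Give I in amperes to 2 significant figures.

I ≈ 3.2 A

At the centre of a circular loop B = μ₀I/(2R), so I = 2RB/μ₀.
With R = 0.0424 m, I = 2 × 0.0424 × 4.80×10⁻⁵ / (4π×10⁻⁷) = 3.24 A.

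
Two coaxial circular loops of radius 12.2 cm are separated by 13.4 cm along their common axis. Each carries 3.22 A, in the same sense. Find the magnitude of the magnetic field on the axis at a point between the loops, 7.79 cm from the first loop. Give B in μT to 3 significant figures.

B ≈ 22.4 μT

Each loop contributes B = μ₀IR²/[2(R²+z²)^(3/2)] on the axis, with z measured from that loop.
Loop 1 (z = 0.0779 m): B₁ = 9.93×10⁻⁶ T. Loop 2 (z = 0.0561 m): B₂ = 1.24×10⁻⁵ T.
The fields add: B = B₁ + B₂ = 2.24×10⁻⁵ T.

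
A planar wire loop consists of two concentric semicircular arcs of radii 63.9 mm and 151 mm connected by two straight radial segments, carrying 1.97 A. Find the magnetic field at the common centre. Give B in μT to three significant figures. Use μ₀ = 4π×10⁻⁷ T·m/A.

The radial connectors point toward the centre, so dl × r̂ = 0 and they contribute nothing.
Each semicircle gives μ₀I/(4R): inner arc 9.69×10⁻⁶ T, outer arc 4.10×10⁻⁶ T.
The two arcs carry current in opposite angular senses, so their fields oppose: B = |9.69×10⁻⁶ − 4.10×10⁻⁶| = 5.59×10⁻⁶ T.

B ≈ 5.59 μT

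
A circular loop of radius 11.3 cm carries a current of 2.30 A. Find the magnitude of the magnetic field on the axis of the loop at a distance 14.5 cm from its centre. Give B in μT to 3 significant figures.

On the axis of a circular loop, B = μ₀IR² / [2(R²+z²)^(3/2)].
R² + z² = (0.113)² + (0.145)² = 0.03379 m², and (R²+z²)^(3/2) = 6.21×10⁻³ m³.
B = (4π×10⁻⁷ × 2.30 × 0.01277) / (2 × 6.21×10⁻³) = 2.97×10⁻⁶ T.

B ≈ 2.97 μT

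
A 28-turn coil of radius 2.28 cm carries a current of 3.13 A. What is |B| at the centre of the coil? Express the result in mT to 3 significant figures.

For an N-turn flat coil, B = Nμ₀I/(2R) with R = 0.0228 m.
B = 28 × 8.63×10⁻⁵ T = 2.42×10⁻³ T.

B ≈ 2.42 mT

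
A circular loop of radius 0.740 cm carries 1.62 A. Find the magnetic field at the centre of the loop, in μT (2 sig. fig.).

At the centre of a circular loop the Biot–Savart law gives B = μ₀I/(2R).
B = (4π×10⁻⁷ × 1.62) / (2 × 0.0074) = 1.38×10⁻⁴ T.

B ≈ 140 μT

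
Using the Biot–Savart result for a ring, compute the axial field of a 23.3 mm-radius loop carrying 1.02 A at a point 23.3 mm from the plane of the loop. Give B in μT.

B ≈ 9.72 μT

On the axis of a circular loop, B = μ₀IR² / [2(R²+z²)^(3/2)].
R² + z² = (0.0233)² + (0.0233)² = 0.001086 m², and (R²+z²)^(3/2) = 3.58×10⁻⁵ m³.
B = (4π×10⁻⁷ × 1.02 × 0.0005429) / (2 × 3.58×10⁻⁵) = 9.72×10⁻⁶ T.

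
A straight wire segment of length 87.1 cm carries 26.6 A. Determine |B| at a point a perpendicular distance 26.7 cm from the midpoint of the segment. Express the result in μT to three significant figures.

For a finite straight segment, B = (μ₀I/4πd)(sinθ₁ + sinθ₂), where θ₁, θ₂ are the angles from the perpendicular to each end.
The perpendicular from the point meets the wire at its midpoint, so each end is L/2 = 0.4355 m away along the wire.
sinθ₁ = 0.4355/√(0.4355²+0.267²) = 0.8525; sinθ₂ = 0.4355/√(0.4355²+0.267²) = 0.8525.
B = (4π×10⁻⁷ × 26.6) / (4π × 0.267) × (0.8525 + 0.8525) = 1.70×10⁻⁵ T.

B ≈ 17.0 μT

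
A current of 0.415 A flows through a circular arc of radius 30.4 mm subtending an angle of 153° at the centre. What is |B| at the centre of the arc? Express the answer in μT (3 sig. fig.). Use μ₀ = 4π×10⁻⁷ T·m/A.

The Biot–Savart field of a circular arc at its centre is B = μ₀Iφ/(4πR), with φ = 2.67 rad.
B = (4π×10⁻⁷ × 0.415 × 2.67) / (4π × 0.0304) = 3.65×10⁻⁶ T.

B ≈ 3.65 μT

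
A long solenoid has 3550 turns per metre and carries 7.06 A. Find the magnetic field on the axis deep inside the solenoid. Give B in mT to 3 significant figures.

Inside a long solenoid, B = μ₀nI with n = 3550 turns/m.
B = 4π×10⁻⁷ × 3550 × 7.06 = 3.15×10⁻² T.

B ≈ 31.5 mT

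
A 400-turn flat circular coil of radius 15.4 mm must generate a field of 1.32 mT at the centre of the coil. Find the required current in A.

I ≈ 0.0809 A

For an N-turn coil, B = Nμ₀I/(2R) with R = 0.0154 m, so I = 2RB/(Nμ₀) = 2 × 0.0154 × 1.32×10⁻³ / (400 × 4π×10⁻⁷) = 8.09×10⁻² A.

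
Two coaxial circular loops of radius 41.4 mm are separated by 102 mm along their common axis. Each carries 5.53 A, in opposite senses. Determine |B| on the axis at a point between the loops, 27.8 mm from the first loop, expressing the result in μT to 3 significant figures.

B ≈ 38.3 μT

Each loop contributes B = μ₀IR²/[2(R²+z²)^(3/2)] on the axis, with z measured from that loop.
Loop 1 (z = 0.0278 m): B₁ = 4.80×10⁻⁵ T. Loop 2 (z = 0.0742 m): B₂ = 9.71×10⁻⁶ T.
The fields oppose: B = |B₁ − B₂| = 3.83×10⁻⁵ T.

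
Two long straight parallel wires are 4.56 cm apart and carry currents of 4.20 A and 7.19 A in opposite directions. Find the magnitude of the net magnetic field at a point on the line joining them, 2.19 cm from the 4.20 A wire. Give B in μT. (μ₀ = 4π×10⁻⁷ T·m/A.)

B ≈ 99.0 μT

Each long wire gives B = μ₀I/(2πd). Distances are d₁ = 0.0219 m and d₂ = 0.0237 m.
B₁ = 3.84×10⁻⁵ T, B₂ = 6.07×10⁻⁵ T.
Between antiparallel currents both contributions point the same way, so they add. B = B₁ + B₂ = 3.84×10⁻⁵ + 6.07×10⁻⁵ = 9.90×10⁻⁵ T.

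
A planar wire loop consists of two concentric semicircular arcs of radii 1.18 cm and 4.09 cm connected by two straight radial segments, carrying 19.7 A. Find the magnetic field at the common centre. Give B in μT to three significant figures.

The radial connectors point toward the centre, so dl × r̂ = 0 and they contribute nothing.
Each semicircle gives μ₀I/(4R): inner arc 5.24×10⁻⁴ T, outer arc 1.51×10⁻⁴ T.
The two arcs carry current in opposite angular senses, so their fields oppose: B = |5.24×10⁻⁴ − 1.51×10⁻⁴| = 3.73×10⁻⁴ T.

B ≈ 373 μT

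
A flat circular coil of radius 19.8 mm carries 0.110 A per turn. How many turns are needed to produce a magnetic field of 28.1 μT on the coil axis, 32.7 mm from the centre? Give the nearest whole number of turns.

For an N-turn coil, B = Nμ₀IR²/[2(R²+z²)^(3/2)]. A single turn gives B₁ = 4.85×10⁻⁷ T with R = 0.0198 m, z = 0.0327 m.
N = B/B₁ = 2.81×10⁻⁵ / 4.85×10⁻⁷ = 57.93.

N = 58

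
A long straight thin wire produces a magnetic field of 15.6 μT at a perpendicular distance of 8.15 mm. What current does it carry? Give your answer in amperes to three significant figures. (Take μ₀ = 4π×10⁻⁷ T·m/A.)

For a long straight wire B = μ₀I/(2πd), so I = 2πdB/μ₀.
I = 2π × 0.00815 × 1.56×10⁻⁵ / (4π×10⁻⁷) = 0.636 A.

I ≈ 0.636 A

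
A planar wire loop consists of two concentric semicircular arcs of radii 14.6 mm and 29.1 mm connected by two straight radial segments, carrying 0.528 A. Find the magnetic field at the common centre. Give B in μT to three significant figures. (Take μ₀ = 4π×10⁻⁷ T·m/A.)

B ≈ 5.66 μT

The radial connectors point toward the centre, so dl × r̂ = 0 and they contribute nothing.
Each semicircle gives μ₀I/(4R): inner arc 1.14×10⁻⁵ T, outer arc 5.70×10⁻⁶ T.
The two arcs carry current in opposite angular senses, so their fields oppose: B = |1.14×10⁻⁵ − 5.70×10⁻⁶| = 5.66×10⁻⁶ T.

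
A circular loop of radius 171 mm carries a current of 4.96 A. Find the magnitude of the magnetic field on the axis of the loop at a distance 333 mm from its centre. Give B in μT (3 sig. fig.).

B ≈ 1.74 μT

On the axis of a circular loop, B = μ₀IR² / [2(R²+z²)^(3/2)].
R² + z² = (0.171)² + (0.333)² = 0.1401 m², and (R²+z²)^(3/2) = 5.25×10⁻² m³.
B = (4π×10⁻⁷ × 4.96 × 0.02924) / (2 × 5.25×10⁻²) = 1.74×10⁻⁶ T.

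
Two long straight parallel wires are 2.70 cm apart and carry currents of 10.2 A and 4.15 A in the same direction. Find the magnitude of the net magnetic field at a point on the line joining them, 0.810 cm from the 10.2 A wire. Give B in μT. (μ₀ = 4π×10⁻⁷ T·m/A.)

Each long wire gives B = μ₀I/(2πd). Distances are d₁ = 0.0081 m and d₂ = 0.0189 m.
B₁ = 2.52×10⁻⁴ T, B₂ = 4.39×10⁻⁵ T.
Between parallel currents the two contributions point in opposite directions, so they subtract. B = |B₁ − B₂| = |2.52×10⁻⁴ − 4.39×10⁻⁵| = 2.08×10⁻⁴ T.

B ≈ 208 μT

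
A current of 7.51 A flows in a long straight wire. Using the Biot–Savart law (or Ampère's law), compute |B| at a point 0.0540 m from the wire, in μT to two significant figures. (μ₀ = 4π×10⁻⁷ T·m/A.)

For an infinitely long straight wire, B = μ₀I/(2πd).
B = (4π×10⁻⁷ × 7.51) / (2π × 0.054) = 2.78×10⁻⁵ T.

B ≈ 28 μT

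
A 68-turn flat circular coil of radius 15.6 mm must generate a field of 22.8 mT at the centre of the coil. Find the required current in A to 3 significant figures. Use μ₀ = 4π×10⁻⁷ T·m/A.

I ≈ 8.32 A

For an N-turn coil, B = Nμ₀I/(2R) with R = 0.0156 m, so I = 2RB/(Nμ₀) = 2 × 0.0156 × 2.28×10⁻² / (68 × 4π×10⁻⁷) = 8.32 A.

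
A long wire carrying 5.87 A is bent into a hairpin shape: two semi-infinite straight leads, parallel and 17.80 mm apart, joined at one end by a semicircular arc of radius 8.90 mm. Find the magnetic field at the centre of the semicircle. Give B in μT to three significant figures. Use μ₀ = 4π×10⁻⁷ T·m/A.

The semicircular arc contributes B_arc = μ₀I·π/(4πR) = μ₀I/(4R) = 2.07×10⁻⁴ T.
Each semi-infinite lead is at perpendicular distance R = 0.0089 m from the centre, with the perpendicular foot at its near end, so it contributes μ₀I/(4πR); both point the same way, together 1.32×10⁻⁴ T.
Arc and leads all point the same direction: B = 2.07×10⁻⁴ + 1.32×10⁻⁴ = 3.39×10⁻⁴ T.

B ≈ 339 μT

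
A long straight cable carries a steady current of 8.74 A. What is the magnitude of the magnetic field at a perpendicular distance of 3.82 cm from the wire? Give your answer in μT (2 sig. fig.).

For an infinitely long straight wire, B = μ₀I/(2πd).
B = (4π×10⁻⁷ × 8.74) / (2π × 0.0382) = 4.58×10⁻⁵ T.

B ≈ 46 μT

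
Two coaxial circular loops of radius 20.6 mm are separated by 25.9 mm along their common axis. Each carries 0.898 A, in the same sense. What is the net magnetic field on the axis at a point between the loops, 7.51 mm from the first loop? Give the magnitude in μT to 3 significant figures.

B ≈ 34.1 μT

Each loop contributes B = μ₀IR²/[2(R²+z²)^(3/2)] on the axis, with z measured from that loop.
Loop 1 (z = 0.00751 m): B₁ = 2.27×10⁻⁵ T. Loop 2 (z = 0.01839 m): B₂ = 1.14×10⁻⁵ T.
The fields add: B = B₁ + B₂ = 3.41×10⁻⁵ T.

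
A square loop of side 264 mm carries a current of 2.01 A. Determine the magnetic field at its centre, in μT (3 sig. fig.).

Each side is a finite straight segment at perpendicular distance d = a/(2 tan(π/4)) = 0.132 m from the centre, with end-angles ±π/4.
One side contributes B₁ = (μ₀I/4πd)·2 sin(π/4) = 2.15×10⁻⁶ T.
All 4 sides add in the same direction: B = 4 × 2.15×10⁻⁶ = 8.61×10⁻⁶ T.

B ≈ 8.61 μT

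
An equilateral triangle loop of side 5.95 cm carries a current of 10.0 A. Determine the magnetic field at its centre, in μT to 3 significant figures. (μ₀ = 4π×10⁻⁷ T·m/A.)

Each side is a finite straight segment at perpendicular distance d = a/(2 tan(π/3)) = 0.01718 m from the centre, with end-angles ±π/3.
One side contributes B₁ = (μ₀I/4πd)·2 sin(π/3) = 1.01×10⁻⁴ T.
All 3 sides add in the same direction: B = 3 × 1.01×10⁻⁴ = 3.03×10⁻⁴ T.

B ≈ 303 μT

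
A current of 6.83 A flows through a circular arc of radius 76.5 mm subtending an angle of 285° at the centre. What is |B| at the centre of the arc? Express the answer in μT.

B ≈ 44.4 μT

The Biot–Savart field of a circular arc at its centre is B = μ₀Iφ/(4πR), with φ = 4.974 rad.
B = (4π×10⁻⁷ × 6.83 × 4.974) / (4π × 0.0765) = 4.44×10⁻⁵ T.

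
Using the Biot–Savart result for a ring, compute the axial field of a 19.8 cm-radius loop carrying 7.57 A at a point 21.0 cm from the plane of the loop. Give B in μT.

On the axis of a circular loop, B = μ₀IR² / [2(R²+z²)^(3/2)].
R² + z² = (0.198)² + (0.21)² = 0.0833 m², and (R²+z²)^(3/2) = 2.40×10⁻² m³.
B = (4π×10⁻⁷ × 7.57 × 0.0392) / (2 × 2.40×10⁻²) = 7.76×10⁻⁶ T.

B ≈ 7.76 μT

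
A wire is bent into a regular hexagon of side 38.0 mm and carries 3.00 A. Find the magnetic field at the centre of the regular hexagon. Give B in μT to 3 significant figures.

Each side is a finite straight segment at perpendicular distance d = a/(2 tan(π/6)) = 0.03291 m from the centre, with end-angles ±π/6.
One side contributes B₁ = (μ₀I/4πd)·2 sin(π/6) = 9.12×10⁻⁶ T.
All 6 sides add in the same direction: B = 6 × 9.12×10⁻⁶ = 5.47×10⁻⁵ T.

B ≈ 54.7 μT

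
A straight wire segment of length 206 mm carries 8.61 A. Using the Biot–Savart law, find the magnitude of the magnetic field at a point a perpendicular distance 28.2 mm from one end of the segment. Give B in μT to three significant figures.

For a finite straight segment, B = (μ₀I/4πd)(sinθ₁ + sinθ₂), where θ₁, θ₂ are the angles from the perpendicular to each end.
The perpendicular foot is at one end, so the two end-offsets along the wire are 0 and L = 0.206 m.
sinθ₁ = 0/√(0²+0.0282²) = 0.0000; sinθ₂ = 0.206/√(0.206²+0.0282²) = 0.9908.
B = (4π×10⁻⁷ × 8.61) / (4π × 0.0282) × (0.0000 + 0.9908) = 3.02×10⁻⁵ T.

B ≈ 30.2 μT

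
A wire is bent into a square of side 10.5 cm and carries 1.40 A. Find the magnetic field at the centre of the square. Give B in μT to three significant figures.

B ≈ 15.1 μT

Each side is a finite straight segment at perpendicular distance d = a/(2 tan(π/4)) = 0.0525 m from the centre, with end-angles ±π/4.
One side contributes B₁ = (μ₀I/4πd)·2 sin(π/4) = 3.77×10⁻⁶ T.
All 4 sides add in the same direction: B = 4 × 3.77×10⁻⁶ = 1.51×10⁻⁵ T.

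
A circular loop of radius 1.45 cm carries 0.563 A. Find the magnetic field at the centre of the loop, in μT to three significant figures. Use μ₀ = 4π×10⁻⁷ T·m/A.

At the centre of a circular loop the Biot–Savart law gives B = μ₀I/(2R).
B = (4π×10⁻⁷ × 0.563) / (2 × 0.0145) = 2.44×10⁻⁵ T.

B ≈ 24.4 μT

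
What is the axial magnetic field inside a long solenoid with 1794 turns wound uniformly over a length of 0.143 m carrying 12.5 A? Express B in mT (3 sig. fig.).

B ≈ 197 mT

Inside a long solenoid, B = μ₀nI with n = 1.255×10⁴ turns/m.
B = 4π×10⁻⁷ × 1.255×10⁴ × 12.5 = 0.197 T.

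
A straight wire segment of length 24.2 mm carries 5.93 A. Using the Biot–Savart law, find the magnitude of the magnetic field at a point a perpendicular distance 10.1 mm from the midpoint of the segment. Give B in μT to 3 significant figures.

For a finite straight segment, B = (μ₀I/4πd)(sinθ₁ + sinθ₂), where θ₁, θ₂ are the angles from the perpendicular to each end.
The perpendicular from the point meets the wire at its midpoint, so each end is L/2 = 0.0121 m away along the wire.
sinθ₁ = 0.0121/√(0.0121²+0.0101²) = 0.7677; sinθ₂ = 0.0121/√(0.0121²+0.0101²) = 0.7677.
B = (4π×10⁻⁷ × 5.93) / (4π × 0.0101) × (0.7677 + 0.7677) = 9.01×10⁻⁵ T.

B ≈ 90.1 μT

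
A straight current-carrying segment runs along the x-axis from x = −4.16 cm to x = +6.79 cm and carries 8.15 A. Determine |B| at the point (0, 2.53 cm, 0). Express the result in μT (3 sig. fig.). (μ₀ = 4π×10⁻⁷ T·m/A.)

B ≈ 57.7 μT

For a finite straight segment, B = (μ₀I/4πd)(sinθ₁ + sinθ₂), where θ₁, θ₂ are the angles from the perpendicular to each end.
The perpendicular distance is d = 0.0253 m; the end-offsets along the wire are a = 0.0416 m and b = 0.0679 m.
sinθ₁ = 0.0416/√(0.0416²+0.0253²) = 0.8544; sinθ₂ = 0.0679/√(0.0679²+0.0253²) = 0.9371.
B = (4π×10⁻⁷ × 8.15) / (4π × 0.0253) × (0.8544 + 0.9371) = 5.77×10⁻⁵ T.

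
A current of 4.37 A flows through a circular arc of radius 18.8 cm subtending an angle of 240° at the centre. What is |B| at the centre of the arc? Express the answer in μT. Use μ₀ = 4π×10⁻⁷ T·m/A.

B ≈ 9.74 μT

The Biot–Savart field of a circular arc at its centre is B = μ₀Iφ/(4πR), with φ = 4.189 rad.
B = (4π×10⁻⁷ × 4.37 × 4.189) / (4π × 0.188) = 9.74×10⁻⁶ T.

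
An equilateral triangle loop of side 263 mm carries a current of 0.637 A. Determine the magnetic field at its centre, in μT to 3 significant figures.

B ≈ 4.36 μT

Each side is a finite straight segment at perpendicular distance d = a/(2 tan(π/3)) = 0.07592 m from the centre, with end-angles ±π/3.
One side contributes B₁ = (μ₀I/4πd)·2 sin(π/3) = 1.45×10⁻⁶ T.
All 3 sides add in the same direction: B = 3 × 1.45×10⁻⁶ = 4.36×10⁻⁶ T.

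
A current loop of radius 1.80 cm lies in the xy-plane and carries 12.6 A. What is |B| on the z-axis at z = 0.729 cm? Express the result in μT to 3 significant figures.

B ≈ 350 μT

On the axis of a circular loop, B = μ₀IR² / [2(R²+z²)^(3/2)].
R² + z² = (0.018)² + (0.00729)² = 0.0003771 m², and (R²+z²)^(3/2) = 7.32×10⁻⁶ m³.
B = (4π×10⁻⁷ × 12.6 × 0.000324) / (2 × 7.32×10⁻⁶) = 3.50×10⁻⁴ T.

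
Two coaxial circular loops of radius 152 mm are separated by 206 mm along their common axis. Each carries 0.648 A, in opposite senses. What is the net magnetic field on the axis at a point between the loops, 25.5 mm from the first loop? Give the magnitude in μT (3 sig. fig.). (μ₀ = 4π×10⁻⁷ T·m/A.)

Each loop contributes B = μ₀IR²/[2(R²+z²)^(3/2)] on the axis, with z measured from that loop.
Loop 1 (z = 0.0255 m): B₁ = 2.57×10⁻⁶ T. Loop 2 (z = 0.1805 m): B₂ = 7.16×10⁻⁷ T.
The fields oppose: B = |B₁ − B₂| = 1.85×10⁻⁶ T.

B ≈ 1.85 μT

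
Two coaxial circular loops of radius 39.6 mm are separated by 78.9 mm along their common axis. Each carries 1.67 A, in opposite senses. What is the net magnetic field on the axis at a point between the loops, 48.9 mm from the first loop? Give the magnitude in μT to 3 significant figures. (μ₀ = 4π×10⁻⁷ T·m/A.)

B ≈ 6.81 μT

Each loop contributes B = μ₀IR²/[2(R²+z²)^(3/2)] on the axis, with z measured from that loop.
Loop 1 (z = 0.0489 m): B₁ = 6.60×10⁻⁶ T. Loop 2 (z = 0.03 m): B₂ = 1.34×10⁻⁵ T.
The fields oppose: B = |B₁ − B₂| = 6.81×10⁻⁶ T.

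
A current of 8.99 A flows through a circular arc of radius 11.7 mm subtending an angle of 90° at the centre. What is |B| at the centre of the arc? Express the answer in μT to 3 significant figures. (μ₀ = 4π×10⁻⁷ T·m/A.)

The Biot–Savart field of a circular arc at its centre is B = μ₀Iφ/(4πR), with φ = 1.571 rad.
B = (4π×10⁻⁷ × 8.99 × 1.571) / (4π × 0.0117) = 1.21×10⁻⁴ T.

B ≈ 121 μT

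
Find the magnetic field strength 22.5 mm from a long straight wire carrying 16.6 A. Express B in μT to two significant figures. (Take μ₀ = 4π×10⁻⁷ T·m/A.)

B ≈ 150 μT

For an infinitely long straight wire, B = μ₀I/(2πd).
B = (4π×10⁻⁷ × 16.6) / (2π × 0.0225) = 1.48×10⁻⁴ T.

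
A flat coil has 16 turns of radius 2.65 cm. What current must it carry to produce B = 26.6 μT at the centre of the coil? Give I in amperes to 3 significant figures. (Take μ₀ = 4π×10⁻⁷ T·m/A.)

For an N-turn coil, B = Nμ₀I/(2R) with R = 0.0265 m, so I = 2RB/(Nμ₀) = 2 × 0.0265 × 2.66×10⁻⁵ / (16 × 4π×10⁻⁷) = 7.01×10⁻² A.

I ≈ 0.0701 A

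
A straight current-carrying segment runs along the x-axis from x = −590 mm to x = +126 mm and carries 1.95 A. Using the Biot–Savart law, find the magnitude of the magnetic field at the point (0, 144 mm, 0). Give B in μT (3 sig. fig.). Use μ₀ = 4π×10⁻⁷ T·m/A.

B ≈ 2.21 μT

For a finite straight segment, B = (μ₀I/4πd)(sinθ₁ + sinθ₂), where θ₁, θ₂ are the angles from the perpendicular to each end.
The perpendicular distance is d = 0.144 m; the end-offsets along the wire are a = 0.59 m and b = 0.126 m.
sinθ₁ = 0.59/√(0.59²+0.144²) = 0.9715; sinθ₂ = 0.126/√(0.126²+0.144²) = 0.6585.
B = (4π×10⁻⁷ × 1.95) / (4π × 0.144) × (0.9715 + 0.6585) = 2.21×10⁻⁶ T.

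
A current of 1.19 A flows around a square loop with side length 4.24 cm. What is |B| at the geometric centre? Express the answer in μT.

B ≈ 31.8 μT

Each side is a finite straight segment at perpendicular distance d = a/(2 tan(π/4)) = 0.0212 m from the centre, with end-angles ±π/4.
One side contributes B₁ = (μ₀I/4πd)·2 sin(π/4) = 7.94×10⁻⁶ T.
All 4 sides add in the same direction: B = 4 × 7.94×10⁻⁶ = 3.18×10⁻⁵ T.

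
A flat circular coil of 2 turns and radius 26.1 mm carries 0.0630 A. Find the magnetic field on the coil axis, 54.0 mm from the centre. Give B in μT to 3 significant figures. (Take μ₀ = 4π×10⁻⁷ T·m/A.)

For an N-turn flat coil, B = Nμ₀IR²/[2(R²+z²)^(3/2)] with R = 0.0261 m, z = 0.054 m.
B = 2 × 1.25×10⁻⁷ T = 2.50×10⁻⁷ T.

B ≈ 0.250 μT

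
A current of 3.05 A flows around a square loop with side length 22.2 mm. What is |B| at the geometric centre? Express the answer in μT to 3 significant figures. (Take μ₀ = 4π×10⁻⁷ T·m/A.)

Each side is a finite straight segment at perpendicular distance d = a/(2 tan(π/4)) = 0.0111 m from the centre, with end-angles ±π/4.
One side contributes B₁ = (μ₀I/4πd)·2 sin(π/4) = 3.89×10⁻⁵ T.
All 4 sides add in the same direction: B = 4 × 3.89×10⁻⁵ = 1.55×10⁻⁴ T.

B ≈ 155 μT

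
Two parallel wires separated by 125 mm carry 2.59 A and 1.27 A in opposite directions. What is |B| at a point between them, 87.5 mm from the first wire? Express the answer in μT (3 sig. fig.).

Each long wire gives B = μ₀I/(2πd). Distances are d₁ = 0.0875 m and d₂ = 0.0375 m.
B₁ = 5.92×10⁻⁶ T, B₂ = 6.77×10⁻⁶ T.
Between antiparallel currents both contributions point the same way, so they add. B = B₁ + B₂ = 5.92×10⁻⁶ + 6.77×10⁻⁶ = 1.27×10⁻⁵ T.

B ≈ 12.7 μT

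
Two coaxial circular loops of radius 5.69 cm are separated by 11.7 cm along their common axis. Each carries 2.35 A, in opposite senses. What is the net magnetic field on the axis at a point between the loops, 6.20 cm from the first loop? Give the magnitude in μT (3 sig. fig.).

Each loop contributes B = μ₀IR²/[2(R²+z²)^(3/2)] on the axis, with z measured from that loop.
Loop 1 (z = 0.062 m): B₁ = 8.02×10⁻⁶ T. Loop 2 (z = 0.055 m): B₂ = 9.65×10⁻⁶ T.
The fields oppose: B = |B₁ − B₂| = 1.62×10⁻⁶ T.

B ≈ 1.62 μT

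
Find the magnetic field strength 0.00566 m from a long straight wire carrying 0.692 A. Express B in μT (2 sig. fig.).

For an infinitely long straight wire, B = μ₀I/(2πd).
B = (4π×10⁻⁷ × 0.692) / (2π × 0.00566) = 2.45×10⁻⁵ T.

B ≈ 24 μT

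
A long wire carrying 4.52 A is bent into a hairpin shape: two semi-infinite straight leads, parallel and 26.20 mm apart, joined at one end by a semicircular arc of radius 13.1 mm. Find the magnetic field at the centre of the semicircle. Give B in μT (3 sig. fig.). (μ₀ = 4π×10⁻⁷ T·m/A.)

The semicircular arc contributes B_arc = μ₀I·π/(4πR) = μ₀I/(4R) = 1.08×10⁻⁴ T.
Each semi-infinite lead is at perpendicular distance R = 0.0131 m from the centre, with the perpendicular foot at its near end, so it contributes μ₀I/(4πR); both point the same way, together 6.90×10⁻⁵ T.
Arc and leads all point the same direction: B = 1.08×10⁻⁴ + 6.90×10⁻⁵ = 1.77×10⁻⁴ T.

B ≈ 177 μT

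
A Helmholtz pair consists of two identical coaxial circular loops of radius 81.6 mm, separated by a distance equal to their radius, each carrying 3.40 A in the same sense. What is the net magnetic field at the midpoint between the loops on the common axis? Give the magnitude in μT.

Each loop contributes B = μ₀IR²/[2(R²+z²)^(3/2)] on the axis, with z measured from that loop.
Loop 1 (z = 0.0408 m): B₁ = 1.87×10⁻⁵ T. Loop 2 (z = 0.0408 m): B₂ = 1.87×10⁻⁵ T.
The fields add: B = B₁ + B₂ = 3.75×10⁻⁵ T.

B ≈ 37.5 μT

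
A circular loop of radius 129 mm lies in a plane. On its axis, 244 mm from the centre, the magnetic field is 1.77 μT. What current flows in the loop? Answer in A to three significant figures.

On the axis of a loop, B = μ₀IR²/[2(R²+z²)^(3/2)], so I = 2B(R²+z²)^(3/2)/(μ₀R²).
R² + z² = 0.01664 + 0.05954 = 0.07618 m²; raised to 3/2 gives 2.10×10⁻² m³.
I = 2 × 1.77×10⁻⁶ × 2.10×10⁻² / (1.26×10⁻⁶ × 0.01664) = 3.56 A.

I ≈ 3.56 A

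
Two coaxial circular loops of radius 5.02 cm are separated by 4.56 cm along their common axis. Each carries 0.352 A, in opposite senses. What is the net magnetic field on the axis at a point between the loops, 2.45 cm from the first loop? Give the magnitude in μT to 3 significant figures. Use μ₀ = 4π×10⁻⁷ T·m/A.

B ≈ 0.254 μT

Each loop contributes B = μ₀IR²/[2(R²+z²)^(3/2)] on the axis, with z measured from that loop.
Loop 1 (z = 0.0245 m): B₁ = 3.20×10⁻⁶ T. Loop 2 (z = 0.0211 m): B₂ = 3.45×10⁻⁶ T.
The fields oppose: B = |B₁ − B₂| = 2.54×10⁻⁷ T.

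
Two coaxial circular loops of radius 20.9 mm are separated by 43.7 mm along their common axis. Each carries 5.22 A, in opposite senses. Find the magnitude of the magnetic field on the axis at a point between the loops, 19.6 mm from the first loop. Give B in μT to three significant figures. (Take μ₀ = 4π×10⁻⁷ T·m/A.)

B ≈ 16.8 μT

Each loop contributes B = μ₀IR²/[2(R²+z²)^(3/2)] on the axis, with z measured from that loop.
Loop 1 (z = 0.0196 m): B₁ = 6.09×10⁻⁵ T. Loop 2 (z = 0.0241 m): B₂ = 4.41×10⁻⁵ T.
The fields oppose: B = |B₁ − B₂| = 1.68×10⁻⁵ T.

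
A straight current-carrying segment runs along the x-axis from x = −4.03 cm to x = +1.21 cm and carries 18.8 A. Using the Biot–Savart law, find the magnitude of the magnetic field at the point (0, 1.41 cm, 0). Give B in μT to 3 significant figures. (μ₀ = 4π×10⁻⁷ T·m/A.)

B ≈ 213 μT

For a finite straight segment, B = (μ₀I/4πd)(sinθ₁ + sinθ₂), where θ₁, θ₂ are the angles from the perpendicular to each end.
The perpendicular distance is d = 0.0141 m; the end-offsets along the wire are a = 0.0403 m and b = 0.0121 m.
sinθ₁ = 0.0403/√(0.0403²+0.0141²) = 0.9439; sinθ₂ = 0.0121/√(0.0121²+0.0141²) = 0.6512.
B = (4π×10⁻⁷ × 18.8) / (4π × 0.0141) × (0.9439 + 0.6512) = 2.13×10⁻⁴ T.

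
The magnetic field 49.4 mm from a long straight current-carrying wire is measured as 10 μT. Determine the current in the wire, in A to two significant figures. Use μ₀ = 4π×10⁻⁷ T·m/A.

I ≈ 2.5 A

For a long straight wire B = μ₀I/(2πd), so I = 2πdB/μ₀.
I = 2π × 0.0494 × 1.00×10⁻⁵ / (4π×10⁻⁷) = 2.47 A.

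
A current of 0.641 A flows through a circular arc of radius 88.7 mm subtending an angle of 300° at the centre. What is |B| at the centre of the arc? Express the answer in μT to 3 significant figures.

B ≈ 3.78 μT

The Biot–Savart field of a circular arc at its centre is B = μ₀Iφ/(4πR), with φ = 5.236 rad.
B = (4π×10⁻⁷ × 0.641 × 5.236) / (4π × 0.0887) = 3.78×10⁻⁶ T.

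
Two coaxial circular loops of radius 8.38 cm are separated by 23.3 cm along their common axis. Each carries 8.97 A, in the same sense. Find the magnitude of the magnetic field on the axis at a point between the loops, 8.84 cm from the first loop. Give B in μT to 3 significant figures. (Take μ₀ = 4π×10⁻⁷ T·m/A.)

Each loop contributes B = μ₀IR²/[2(R²+z²)^(3/2)] on the axis, with z measured from that loop.
Loop 1 (z = 0.0884 m): B₁ = 2.19×10⁻⁵ T. Loop 2 (z = 0.1446 m): B₂ = 8.48×10⁻⁶ T.
The fields add: B = B₁ + B₂ = 3.04×10⁻⁵ T.

B ≈ 30.4 μT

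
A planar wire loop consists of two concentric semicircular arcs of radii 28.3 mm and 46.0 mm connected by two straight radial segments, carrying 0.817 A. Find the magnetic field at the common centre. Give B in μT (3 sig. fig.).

B ≈ 3.49 μT

The radial connectors point toward the centre, so dl × r̂ = 0 and they contribute nothing.
Each semicircle gives μ₀I/(4R): inner arc 9.07×10⁻⁶ T, outer arc 5.58×10⁻⁶ T.
The two arcs carry current in opposite angular senses, so their fields oppose: B = |9.07×10⁻⁶ − 5.58×10⁻⁶| = 3.49×10⁻⁶ T.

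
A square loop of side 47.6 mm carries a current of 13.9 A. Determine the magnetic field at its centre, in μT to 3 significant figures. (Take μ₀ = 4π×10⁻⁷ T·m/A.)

Each side is a finite straight segment at perpendicular distance d = a/(2 tan(π/4)) = 0.0238 m from the centre, with end-angles ±π/4.
One side contributes B₁ = (μ₀I/4πd)·2 sin(π/4) = 8.26×10⁻⁵ T.
All 4 sides add in the same direction: B = 4 × 8.26×10⁻⁵ = 3.30×10⁻⁴ T.

B ≈ 330 μT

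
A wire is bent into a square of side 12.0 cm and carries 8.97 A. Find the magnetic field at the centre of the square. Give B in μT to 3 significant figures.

Each side is a finite straight segment at perpendicular distance d = a/(2 tan(π/4)) = 0.06 m from the centre, with end-angles ±π/4.
One side contributes B₁ = (μ₀I/4πd)·2 sin(π/4) = 2.11×10⁻⁵ T.
All 4 sides add in the same direction: B = 4 × 2.11×10⁻⁵ = 8.46×10⁻⁵ T.

B ≈ 84.6 μT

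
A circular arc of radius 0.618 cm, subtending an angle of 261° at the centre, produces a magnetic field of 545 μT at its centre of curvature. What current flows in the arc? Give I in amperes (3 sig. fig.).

For a circular arc, B = μ₀Iφ/(4πR) with φ in radians; here φ = 4.555 rad.
So I = 4πRB/(μ₀φ) = 4π × 0.00618 × 5.45×10⁻⁴ / (4π×10⁻⁷ × 4.555) = 7.39 A.

I ≈ 7.39 A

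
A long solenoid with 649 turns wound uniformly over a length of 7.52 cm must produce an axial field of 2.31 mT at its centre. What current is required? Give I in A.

I ≈ 0.213 A

Inside a long solenoid B = μ₀nI with n = 8630 m⁻¹, so I = B/(μ₀n).
I = 2.31×10⁻³ / (4π×10⁻⁷ × 8630) = 0.213 A.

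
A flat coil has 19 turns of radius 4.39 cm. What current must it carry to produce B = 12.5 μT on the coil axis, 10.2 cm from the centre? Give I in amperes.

For an N-turn coil, B = Nμ₀IR²/[2(R²+z²)^(3/2)] with R = 0.0439 m, z = 0.102 m, so I = 2B(R²+z²)^(3/2)/(Nμ₀R²) = 2 × 1.25×10⁻⁵ × 1.37×10⁻³ / (19 × 4π×10⁻⁷ × 0.001927) = 0.744 A.

I ≈ 0.744 A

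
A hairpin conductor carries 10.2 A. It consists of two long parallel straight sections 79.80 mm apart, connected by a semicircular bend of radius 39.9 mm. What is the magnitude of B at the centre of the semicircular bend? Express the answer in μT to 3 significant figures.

B ≈ 131 μT

The semicircular arc contributes B_arc = μ₀I·π/(4πR) = μ₀I/(4R) = 8.03×10⁻⁵ T.
Each semi-infinite lead is at perpendicular distance R = 0.0399 m from the centre, with the perpendicular foot at its near end, so it contributes μ₀I/(4πR); both point the same way, together 5.11×10⁻⁵ T.
Arc and leads all point the same direction: B = 8.03×10⁻⁵ + 5.11×10⁻⁵ = 1.31×10⁻⁴ T.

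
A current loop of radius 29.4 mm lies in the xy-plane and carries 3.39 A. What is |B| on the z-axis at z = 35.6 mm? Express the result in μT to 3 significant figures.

On the axis of a circular loop, B = μ₀IR² / [2(R²+z²)^(3/2)].
R² + z² = (0.0294)² + (0.0356)² = 0.002132 m², and (R²+z²)^(3/2) = 9.84×10⁻⁵ m³.
B = (4π×10⁻⁷ × 3.39 × 0.0008644) / (2 × 9.84×10⁻⁵) = 1.87×10⁻⁵ T.

B ≈ 18.7 μT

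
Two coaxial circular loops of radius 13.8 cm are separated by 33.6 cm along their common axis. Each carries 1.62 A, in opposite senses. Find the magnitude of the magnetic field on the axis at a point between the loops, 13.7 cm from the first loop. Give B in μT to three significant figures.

Each loop contributes B = μ₀IR²/[2(R²+z²)^(3/2)] on the axis, with z measured from that loop.
Loop 1 (z = 0.137 m): B₁ = 2.64×10⁻⁶ T. Loop 2 (z = 0.199 m): B₂ = 1.36×10⁻⁶ T.
The fields oppose: B = |B₁ − B₂| = 1.27×10⁻⁶ T.

B ≈ 1.27 μT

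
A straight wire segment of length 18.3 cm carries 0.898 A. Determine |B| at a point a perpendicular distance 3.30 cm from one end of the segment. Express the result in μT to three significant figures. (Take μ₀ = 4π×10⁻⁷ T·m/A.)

B ≈ 2.68 μT

For a finite straight segment, B = (μ₀I/4πd)(sinθ₁ + sinθ₂), where θ₁, θ₂ are the angles from the perpendicular to each end.
The perpendicular foot is at one end, so the two end-offsets along the wire are 0 and L = 0.183 m.
sinθ₁ = 0/√(0²+0.033²) = 0.0000; sinθ₂ = 0.183/√(0.183²+0.033²) = 0.9841.
B = (4π×10⁻⁷ × 0.898) / (4π × 0.033) × (0.0000 + 0.9841) = 2.68×10⁻⁶ T.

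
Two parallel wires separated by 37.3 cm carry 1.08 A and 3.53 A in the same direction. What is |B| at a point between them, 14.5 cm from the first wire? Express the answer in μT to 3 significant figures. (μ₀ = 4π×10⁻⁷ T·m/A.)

Each long wire gives B = μ₀I/(2πd). Distances are d₁ = 0.145 m and d₂ = 0.228 m.
B₁ = 1.49×10⁻⁶ T, B₂ = 3.10×10⁻⁶ T.
Between parallel currents the two contributions point in opposite directions, so they subtract. B = |B₁ − B₂| = |1.49×10⁻⁶ − 3.10×10⁻⁶| = 1.61×10⁻⁶ T.

B ≈ 1.61 μT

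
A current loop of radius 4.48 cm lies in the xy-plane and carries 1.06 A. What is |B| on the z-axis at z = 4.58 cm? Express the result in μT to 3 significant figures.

B ≈ 5.08 μT

On the axis of a circular loop, B = μ₀IR² / [2(R²+z²)^(3/2)].
R² + z² = (0.0448)² + (0.0458)² = 0.004105 m², and (R²+z²)^(3/2) = 2.63×10⁻⁴ m³.
B = (4π×10⁻⁷ × 1.06 × 0.002007) / (2 × 2.63×10⁻⁴) = 5.08×10⁻⁶ T.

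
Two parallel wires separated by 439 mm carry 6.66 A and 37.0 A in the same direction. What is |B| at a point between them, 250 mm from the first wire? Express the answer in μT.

B ≈ 33.8 μT

Each long wire gives B = μ₀I/(2πd). Distances are d₁ = 0.25 m and d₂ = 0.189 m.
B₁ = 5.33×10⁻⁶ T, B₂ = 3.92×10⁻⁵ T.
Between parallel currents the two contributions point in opposite directions, so they subtract. B = |B₁ − B₂| = |5.33×10⁻⁶ − 3.92×10⁻⁵| = 3.38×10⁻⁵ T.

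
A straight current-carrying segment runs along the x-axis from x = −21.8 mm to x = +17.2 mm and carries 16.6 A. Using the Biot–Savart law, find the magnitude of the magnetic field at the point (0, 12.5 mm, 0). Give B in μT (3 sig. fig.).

B ≈ 223 μT

For a finite straight segment, B = (μ₀I/4πd)(sinθ₁ + sinθ₂), where θ₁, θ₂ are the angles from the perpendicular to each end.
The perpendicular distance is d = 0.0125 m; the end-offsets along the wire are a = 0.0218 m and b = 0.0172 m.
sinθ₁ = 0.0218/√(0.0218²+0.0125²) = 0.8675; sinθ₂ = 0.0172/√(0.0172²+0.0125²) = 0.8089.
B = (4π×10⁻⁷ × 16.6) / (4π × 0.0125) × (0.8675 + 0.8089) = 2.23×10⁻⁴ T.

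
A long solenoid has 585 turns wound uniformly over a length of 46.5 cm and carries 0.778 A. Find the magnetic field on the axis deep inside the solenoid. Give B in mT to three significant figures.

B ≈ 1.23 mT

Inside a long solenoid, B = μ₀nI with n = 1258 turns/m.
B = 4π×10⁻⁷ × 1258 × 0.778 = 1.23×10⁻³ T.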